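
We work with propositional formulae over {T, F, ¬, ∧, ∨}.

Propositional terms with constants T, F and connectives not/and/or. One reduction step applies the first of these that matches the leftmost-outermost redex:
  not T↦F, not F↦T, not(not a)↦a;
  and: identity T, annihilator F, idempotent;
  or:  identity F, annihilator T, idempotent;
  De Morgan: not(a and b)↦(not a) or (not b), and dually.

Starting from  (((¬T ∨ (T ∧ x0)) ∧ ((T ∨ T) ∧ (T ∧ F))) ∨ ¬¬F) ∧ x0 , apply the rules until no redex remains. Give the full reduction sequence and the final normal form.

  start: (((¬T ∨ (T ∧ x0)) ∧ ((T ∨ T) ∧ (T ∧ F))) ∨ ¬¬F) ∧ x0
  step 1: (((F ∨ (T ∧ x0)) ∧ ((T ∨ T) ∧ (T ∧ F))) ∨ ¬¬F) ∧ x0
  step 2: (((T ∧ x0) ∧ ((T ∨ T) ∧ (T ∧ F))) ∨ ¬¬F) ∧ x0
  step 3: ((x0 ∧ ((T ∨ T) ∧ (T ∧ F))) ∨ ¬¬F) ∧ x0
  step 4: ((x0 ∧ (T ∧ (T ∧ F))) ∨ ¬¬F) ∧ x0
  step 5: ((x0 ∧ (T ∧ F)) ∨ ¬¬F) ∧ x0
  step 6: ((x0 ∧ F) ∨ ¬¬F) ∧ x0
  step 7: (F ∨ ¬¬F) ∧ x0
  step 8: ¬¬F ∧ x0
  step 9: F ∧ x0
  step 10: F

Answer: normal form = F  (in 10 steps)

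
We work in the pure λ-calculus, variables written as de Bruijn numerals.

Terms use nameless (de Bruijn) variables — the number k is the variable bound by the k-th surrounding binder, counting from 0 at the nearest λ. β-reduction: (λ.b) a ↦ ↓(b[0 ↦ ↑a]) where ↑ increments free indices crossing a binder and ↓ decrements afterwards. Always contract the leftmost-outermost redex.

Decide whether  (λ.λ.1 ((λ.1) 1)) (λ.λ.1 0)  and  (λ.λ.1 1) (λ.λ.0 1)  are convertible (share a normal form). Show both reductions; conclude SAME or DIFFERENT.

Term A:
  start: (λ.λ.1 ((λ.1) 1)) (λ.λ.1 0)
  step 1: λ.(λ.λ.1 0) ((λ.1) (λ.λ.1 0))
  step 2: λ.λ.(λ.2) (λ.λ.1 0) 0
  step 3: λ.λ.1 0

Term B:
  start: (λ.λ.1 1) (λ.λ.0 1)
  step 1: λ.(λ.λ.0 1) (λ.λ.0 1)
  step 2: λ.λ.0 (λ.λ.0 1)

Answer: DIFFERENT — A ⇓ λ.λ.1 0, B ⇓ λ.λ.0 (λ.λ.0 1)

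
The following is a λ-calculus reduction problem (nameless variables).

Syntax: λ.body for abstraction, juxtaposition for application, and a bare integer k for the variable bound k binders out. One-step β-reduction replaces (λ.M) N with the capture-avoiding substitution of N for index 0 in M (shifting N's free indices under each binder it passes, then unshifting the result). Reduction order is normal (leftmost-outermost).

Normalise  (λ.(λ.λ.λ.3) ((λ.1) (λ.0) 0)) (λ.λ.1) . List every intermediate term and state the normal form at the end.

  start: (λ.(λ.λ.λ.3) ((λ.1) (λ.0) 0)) (λ.λ.1)
  step 1: (λ.λ.λ.λ.λ.1) ((λ.λ.λ.1) (λ.0) (λ.λ.1))
  step 2: λ.λ.λ.λ.1

Answer: normal form = λ.λ.λ.λ.1  (in 2 steps)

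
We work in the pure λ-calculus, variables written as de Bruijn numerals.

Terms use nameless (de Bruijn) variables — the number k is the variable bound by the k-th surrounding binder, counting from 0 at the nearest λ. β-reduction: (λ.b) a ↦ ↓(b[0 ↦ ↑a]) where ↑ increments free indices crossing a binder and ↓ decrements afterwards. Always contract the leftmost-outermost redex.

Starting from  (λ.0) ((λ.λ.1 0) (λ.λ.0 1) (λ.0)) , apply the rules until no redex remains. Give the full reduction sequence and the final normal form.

Answer: normal form = λ.0 (λ.0)  (in 4 steps)

Working:
  start: (λ.0) ((λ.λ.1 0) (λ.λ.0 1) (λ.0))
  [1] (λ.λ.1 0) (λ.λ.0 1) (λ.0)
  [2] (λ.(λ.λ.0 1) 0) (λ.0)
  [3] (λ.λ.0 1) (λ.0)
  [4] λ.0 (λ.0)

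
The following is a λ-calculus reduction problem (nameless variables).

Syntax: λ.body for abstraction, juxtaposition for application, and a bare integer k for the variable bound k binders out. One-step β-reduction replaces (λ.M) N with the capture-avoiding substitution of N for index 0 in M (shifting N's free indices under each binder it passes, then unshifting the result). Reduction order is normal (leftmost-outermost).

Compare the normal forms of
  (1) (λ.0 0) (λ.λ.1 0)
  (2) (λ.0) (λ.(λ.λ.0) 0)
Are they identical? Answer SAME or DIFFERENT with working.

Term A:
  start: (λ.0 0) (λ.λ.1 0)
  →1  (λ.λ.1 0) (λ.λ.1 0)
  →2  λ.(λ.λ.1 0) 0
  →3  λ.λ.1 0

Term B:
  start: (λ.0) (λ.(λ.λ.0) 0)
  →1  λ.(λ.λ.0) 0
  →2  λ.λ.0

Answer: DIFFERENT — A ⇓ λ.λ.1 0, B ⇓ λ.λ.0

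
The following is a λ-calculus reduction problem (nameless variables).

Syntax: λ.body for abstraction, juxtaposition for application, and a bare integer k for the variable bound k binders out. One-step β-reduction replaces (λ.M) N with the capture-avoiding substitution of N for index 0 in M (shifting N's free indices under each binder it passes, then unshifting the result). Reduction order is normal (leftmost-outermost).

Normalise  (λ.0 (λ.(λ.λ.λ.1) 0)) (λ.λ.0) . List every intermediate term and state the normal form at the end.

  start: (λ.0 (λ.(λ.λ.λ.1) 0)) (λ.λ.0)
  [1] (λ.λ.0) (λ.(λ.λ.λ.1) 0)
  [2] λ.0

Answer: normal form = λ.0  (in 2 steps)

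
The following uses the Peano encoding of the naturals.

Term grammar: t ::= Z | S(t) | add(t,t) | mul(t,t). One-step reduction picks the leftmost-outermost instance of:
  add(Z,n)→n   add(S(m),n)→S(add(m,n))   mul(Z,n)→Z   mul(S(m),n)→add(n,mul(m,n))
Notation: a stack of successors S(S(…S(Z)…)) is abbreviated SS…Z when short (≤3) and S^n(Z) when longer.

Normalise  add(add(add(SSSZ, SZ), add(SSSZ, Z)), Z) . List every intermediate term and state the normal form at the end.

Answer: normal form = S^7(Z)  (in 21 steps)

Reduction:
  start: add(add(add(SSSZ, SZ), add(SSSZ, Z)), Z)
  [1] add(add(S(add(SSZ, SZ)), add(SSSZ, Z)), Z)
  [2] add(S(add(add(SSZ, SZ), add(SSSZ, Z))), Z)
  [3] S(add(add(add(SSZ, SZ), add(SSSZ, Z)), Z))
  [4] S(add(add(S(add(SZ, SZ)), add(SSSZ, Z)), Z))
  [5] S(add(S(add(add(SZ, SZ), add(SSSZ, Z))), Z))
  [6] S(S(add(add(add(SZ, SZ), add(SSSZ, Z)), Z)))
  [7] S(S(add(add(S(add(Z, SZ)), add(SSSZ, Z)), Z)))
  [8] S(S(add(S(add(add(Z, SZ), add(SSSZ, Z))), Z)))
  [9] S(S(S(add(add(add(Z, SZ), add(SSSZ, Z)), Z))))
  [10] S(S(S(add(add(SZ, add(SSSZ, Z)), Z))))
  [11] S(S(S(add(S(add(Z, add(SSSZ, Z))), Z))))
  [12] S(S(S(S(add(add(Z, add(SSSZ, Z)), Z)))))
  [13] S(S(S(S(add(add(SSSZ, Z), Z)))))
  [14] S(S(S(S(add(S(add(SSZ, Z)), Z)))))
  [15] S(S(S(S(S(add(add(SSZ, Z), Z))))))
  [16] S(S(S(S(S(add(S(add(SZ, Z)), Z))))))
  [17] S(S(S(S(S(S(add(add(SZ, Z), Z)))))))
  [18] S(S(S(S(S(S(add(S(add(Z, Z)), Z)))))))
  [19] S(S(S(S(S(S(S(add(add(Z, Z), Z))))))))
  [20] S(S(S(S(S(S(S(add(Z, Z))))))))
  [21] S^7(Z)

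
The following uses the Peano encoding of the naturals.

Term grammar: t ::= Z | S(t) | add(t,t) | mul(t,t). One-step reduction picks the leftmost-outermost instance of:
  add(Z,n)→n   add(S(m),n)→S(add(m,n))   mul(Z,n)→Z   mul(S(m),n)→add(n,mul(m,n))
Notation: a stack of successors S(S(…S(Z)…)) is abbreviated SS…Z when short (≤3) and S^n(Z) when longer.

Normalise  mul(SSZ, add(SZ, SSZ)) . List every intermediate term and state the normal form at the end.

Answer: normal form = S^6(Z)  (in 15 steps)

Derivation:
  start: mul(SSZ, add(SZ, SSZ))
  step 1: add(add(SZ, SSZ), mul(SZ, add(SZ, SSZ)))
  step 2: add(S(add(Z, SSZ)), mul(SZ, add(SZ, SSZ)))
  step 3: S(add(add(Z, SSZ), mul(SZ, add(SZ, SSZ))))
  step 4: S(add(SSZ, mul(SZ, add(SZ, SSZ))))
  step 5: S(S(add(SZ, mul(SZ, add(SZ, SSZ)))))
  step 6: S(S(S(add(Z, mul(SZ, add(SZ, SSZ))))))
  step 7: S(S(S(mul(SZ, add(SZ, SSZ)))))
  step 8: S(S(S(add(add(SZ, SSZ), mul(Z, add(SZ, SSZ))))))
  step 9: S(S(S(add(S(add(Z, SSZ)), mul(Z, add(SZ, SSZ))))))
  step 10: S(S(S(S(add(add(Z, SSZ), mul(Z, add(SZ, SSZ)))))))
  step 11: S(S(S(S(add(SSZ, mul(Z, add(SZ, SSZ)))))))
  step 12: S(S(S(S(S(add(SZ, mul(Z, add(SZ, SSZ))))))))
  step 13: S(S(S(S(S(S(add(Z, mul(Z, add(SZ, SSZ)))))))))
  step 14: S(S(S(S(S(S(mul(Z, add(SZ, SSZ))))))))
  step 15: S^6(Z)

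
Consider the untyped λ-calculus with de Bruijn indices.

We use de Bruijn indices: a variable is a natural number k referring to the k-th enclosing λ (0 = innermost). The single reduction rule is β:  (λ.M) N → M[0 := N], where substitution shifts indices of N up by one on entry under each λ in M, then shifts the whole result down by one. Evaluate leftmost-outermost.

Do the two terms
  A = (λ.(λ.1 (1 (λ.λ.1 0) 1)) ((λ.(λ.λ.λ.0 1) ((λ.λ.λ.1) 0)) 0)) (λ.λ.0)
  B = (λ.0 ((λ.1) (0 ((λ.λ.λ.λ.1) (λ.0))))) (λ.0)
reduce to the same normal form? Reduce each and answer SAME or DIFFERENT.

Term A:
  start: (λ.(λ.1 (1 (λ.λ.1 0) 1)) ((λ.(λ.λ.λ.0 1) ((λ.λ.λ.1) 0)) 0)) (λ.λ.0)
  step 1: (λ.(λ.λ.0) ((λ.λ.0) (λ.λ.1 0) (λ.λ.0))) ((λ.(λ.λ.λ.0 1) ((λ.λ.λ.1) 0)) (λ.λ.0))
  step 2: (λ.λ.0) ((λ.λ.0) (λ.λ.1 0) (λ.λ.0))
  step 3: λ.0

Term B:
  start: (λ.0 ((λ.1) (0 ((λ.λ.λ.λ.1) (λ.0))))) (λ.0)
  step 1: (λ.0) ((λ.λ.0) ((λ.0) ((λ.λ.λ.λ.1) (λ.0))))
  step 2: (λ.λ.0) ((λ.0) ((λ.λ.λ.λ.1) (λ.0)))
  step 3: λ.0

Answer: SAME — A ⇓ λ.0, B ⇓ λ.0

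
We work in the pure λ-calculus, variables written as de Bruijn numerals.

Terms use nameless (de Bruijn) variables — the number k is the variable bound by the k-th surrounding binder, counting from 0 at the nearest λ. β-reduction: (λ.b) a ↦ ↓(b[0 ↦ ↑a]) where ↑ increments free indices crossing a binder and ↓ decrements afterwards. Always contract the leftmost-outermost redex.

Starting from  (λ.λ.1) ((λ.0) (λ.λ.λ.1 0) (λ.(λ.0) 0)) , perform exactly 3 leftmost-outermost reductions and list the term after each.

  start: (λ.λ.1) ((λ.0) (λ.λ.λ.1 0) (λ.(λ.0) 0))
  [1] λ.(λ.0) (λ.λ.λ.1 0) (λ.(λ.0) 0)
  [2] λ.(λ.λ.λ.1 0) (λ.(λ.0) 0)
  [3] λ.λ.λ.1 0

Answer: after 3 steps: λ.λ.λ.1 0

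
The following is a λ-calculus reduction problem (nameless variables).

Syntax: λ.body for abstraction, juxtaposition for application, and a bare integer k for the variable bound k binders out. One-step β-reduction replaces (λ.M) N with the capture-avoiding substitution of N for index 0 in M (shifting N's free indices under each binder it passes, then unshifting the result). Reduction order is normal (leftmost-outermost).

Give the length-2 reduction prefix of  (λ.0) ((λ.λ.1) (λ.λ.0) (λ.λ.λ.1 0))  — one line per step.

Answer: after 2 steps: (λ.λ.λ.0) (λ.λ.λ.1 0)

Reduction:
  start: (λ.0) ((λ.λ.1) (λ.λ.0) (λ.λ.λ.1 0))
  →1  (λ.λ.1) (λ.λ.0) (λ.λ.λ.1 0)
  →2  (λ.λ.λ.0) (λ.λ.λ.1 0)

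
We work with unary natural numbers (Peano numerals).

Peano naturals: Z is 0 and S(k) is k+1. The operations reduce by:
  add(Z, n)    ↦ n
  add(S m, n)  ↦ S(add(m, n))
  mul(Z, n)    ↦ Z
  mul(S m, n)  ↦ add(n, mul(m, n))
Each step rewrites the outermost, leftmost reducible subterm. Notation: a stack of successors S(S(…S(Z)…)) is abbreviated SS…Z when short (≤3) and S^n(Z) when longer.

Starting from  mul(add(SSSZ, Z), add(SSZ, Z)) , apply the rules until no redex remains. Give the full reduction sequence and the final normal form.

  start: mul(add(SSSZ, Z), add(SSZ, Z))
  [1] mul(S(add(SSZ, Z)), add(SSZ, Z))
  [2] add(add(SSZ, Z), mul(add(SSZ, Z), add(SSZ, Z)))
  [3] add(S(add(SZ, Z)), mul(add(SSZ, Z), add(SSZ, Z)))
  [4] S(add(add(SZ, Z), mul(add(SSZ, Z), add(SSZ, Z))))
  [5] S(add(S(add(Z, Z)), mul(add(SSZ, Z), add(SSZ, Z))))
  [6] S(S(add(add(Z, Z), mul(add(SSZ, Z), add(SSZ, Z)))))
  [7] S(S(add(Z, mul(add(SSZ, Z), add(SSZ, Z)))))
  [8] S(S(mul(add(SSZ, Z), add(SSZ, Z))))
  [9] S(S(mul(S(add(SZ, Z)), add(SSZ, Z))))
  [10] S(S(add(add(SSZ, Z), mul(add(SZ, Z), add(SSZ, Z)))))
  [11] S(S(add(S(add(SZ, Z)), mul(add(SZ, Z), add(SSZ, Z)))))
  [12] S(S(S(add(add(SZ, Z), mul(add(SZ, Z), add(SSZ, Z))))))
  [13] S(S(S(add(S(add(Z, Z)), mul(add(SZ, Z), add(SSZ, Z))))))
  [14] S(S(S(S(add(add(Z, Z), mul(add(SZ, Z), add(SSZ, Z)))))))
  [15] S(S(S(S(add(Z, mul(add(SZ, Z), add(SSZ, Z)))))))
  [16] S(S(S(S(mul(add(SZ, Z), add(SSZ, Z))))))
  [17] S(S(S(S(mul(S(add(Z, Z)), add(SSZ, Z))))))
  [18] S(S(S(S(add(add(SSZ, Z), mul(add(Z, Z), add(SSZ, Z)))))))
  [19] S(S(S(S(add(S(add(SZ, Z)), mul(add(Z, Z), add(SSZ, Z)))))))
  [20] S(S(S(S(S(add(add(SZ, Z), mul(add(Z, Z), add(SSZ, Z))))))))
  [21] S(S(S(S(S(add(S(add(Z, Z)), mul(add(Z, Z), add(SSZ, Z))))))))
  [22] S(S(S(S(S(S(add(add(Z, Z), mul(add(Z, Z), add(SSZ, Z)))))))))
  [23] S(S(S(S(S(S(add(Z, mul(add(Z, Z), add(SSZ, Z)))))))))
  [24] S(S(S(S(S(S(mul(add(Z, Z), add(SSZ, Z))))))))
  [25] S(S(S(S(S(S(mul(Z, add(SSZ, Z))))))))
  [26] S^6(Z)

Answer: normal form = S^6(Z)  (in 26 steps)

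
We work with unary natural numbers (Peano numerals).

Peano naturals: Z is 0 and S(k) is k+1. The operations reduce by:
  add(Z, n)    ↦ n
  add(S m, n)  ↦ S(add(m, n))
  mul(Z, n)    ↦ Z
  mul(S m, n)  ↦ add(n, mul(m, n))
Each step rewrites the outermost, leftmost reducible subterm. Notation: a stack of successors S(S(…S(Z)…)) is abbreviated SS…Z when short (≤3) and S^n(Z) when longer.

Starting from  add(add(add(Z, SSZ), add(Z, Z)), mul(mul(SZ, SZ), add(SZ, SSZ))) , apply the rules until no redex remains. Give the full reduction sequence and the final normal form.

Answer: normal form = S^5(Z)  (in 20 steps)

Reduction:
  start: add(add(add(Z, SSZ), add(Z, Z)), mul(mul(SZ, SZ), add(SZ, SSZ)))
  →1  add(add(SSZ, add(Z, Z)), mul(mul(SZ, SZ), add(SZ, SSZ)))
  →2  add(S(add(SZ, add(Z, Z))), mul(mul(SZ, SZ), add(SZ, SSZ)))
  →3  S(add(add(SZ, add(Z, Z)), mul(mul(SZ, SZ), add(SZ, SSZ))))
  →4  S(add(S(add(Z, add(Z, Z))), mul(mul(SZ, SZ), add(SZ, SSZ))))
  →5  S(S(add(add(Z, add(Z, Z)), mul(mul(SZ, SZ), add(SZ, SSZ)))))
  →6  S(S(add(add(Z, Z), mul(mul(SZ, SZ), add(SZ, SSZ)))))
  →7  S(S(add(Z, mul(mul(SZ, SZ), add(SZ, SSZ)))))
  →8  S(S(mul(mul(SZ, SZ), add(SZ, SSZ))))
  →9  S(S(mul(add(SZ, mul(Z, SZ)), add(SZ, SSZ))))
  →10  S(S(mul(S(add(Z, mul(Z, SZ))), add(SZ, SSZ))))
  →11  S(S(add(add(SZ, SSZ), mul(add(Z, mul(Z, SZ)), add(SZ, SSZ)))))
  →12  S(S(add(S(add(Z, SSZ)), mul(add(Z, mul(Z, SZ)), add(SZ, SSZ)))))
  →13  S(S(S(add(add(Z, SSZ), mul(add(Z, mul(Z, SZ)), add(SZ, SSZ))))))
  →14  S(S(S(add(SSZ, mul(add(Z, mul(Z, SZ)), add(SZ, SSZ))))))
  →15  S(S(S(S(add(SZ, mul(add(Z, mul(Z, SZ)), add(SZ, SSZ)))))))
  →16  S(S(S(S(S(add(Z, mul(add(Z, mul(Z, SZ)), add(SZ, SSZ))))))))
  →17  S(S(S(S(S(mul(add(Z, mul(Z, SZ)), add(SZ, SSZ)))))))
  →18  S(S(S(S(S(mul(mul(Z, SZ), add(SZ, SSZ)))))))
  →19  S(S(S(S(S(mul(Z, add(SZ, SSZ)))))))
  →20  S^5(Z)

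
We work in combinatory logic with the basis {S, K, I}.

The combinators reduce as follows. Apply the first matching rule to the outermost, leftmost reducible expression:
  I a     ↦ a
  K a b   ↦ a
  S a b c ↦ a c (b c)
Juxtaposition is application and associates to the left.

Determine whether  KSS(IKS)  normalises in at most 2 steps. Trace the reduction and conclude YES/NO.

Answer: YES — reaches normal form S(KS) in 2 ≤ 2 steps

Derivation:
  start: KSS(IKS)
  →1  S(IKS)
  →2  S(KS)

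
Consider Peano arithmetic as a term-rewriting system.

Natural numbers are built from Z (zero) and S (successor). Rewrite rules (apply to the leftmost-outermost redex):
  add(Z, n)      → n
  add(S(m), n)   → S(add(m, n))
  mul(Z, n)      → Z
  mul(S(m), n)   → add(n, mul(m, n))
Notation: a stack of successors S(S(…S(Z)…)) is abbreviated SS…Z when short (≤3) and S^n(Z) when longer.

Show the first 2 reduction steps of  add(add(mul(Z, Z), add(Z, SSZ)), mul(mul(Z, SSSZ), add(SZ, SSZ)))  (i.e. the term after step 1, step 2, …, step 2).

Answer: after 2 steps: add(add(Z, SSZ), mul(mul(Z, SSSZ), add(SZ, SSZ)))

Working:
  start: add(add(mul(Z, Z), add(Z, SSZ)), mul(mul(Z, SSSZ), add(SZ, SSZ)))
  →1  add(add(Z, add(Z, SSZ)), mul(mul(Z, SSSZ), add(SZ, SSZ)))
  →2  add(add(Z, SSZ), mul(mul(Z, SSSZ), add(SZ, SSZ)))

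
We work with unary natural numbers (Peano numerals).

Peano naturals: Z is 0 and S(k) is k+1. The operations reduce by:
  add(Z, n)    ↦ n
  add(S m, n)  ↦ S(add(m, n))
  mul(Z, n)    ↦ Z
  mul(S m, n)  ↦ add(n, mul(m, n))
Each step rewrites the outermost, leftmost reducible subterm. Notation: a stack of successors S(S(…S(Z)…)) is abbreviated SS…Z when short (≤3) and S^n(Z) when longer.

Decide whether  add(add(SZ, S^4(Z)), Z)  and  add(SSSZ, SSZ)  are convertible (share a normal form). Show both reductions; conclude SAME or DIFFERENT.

Answer: SAME — A ⇓ S^5(Z), B ⇓ S^5(Z)

Working:
Term A:
  start: add(add(SZ, S^4(Z)), Z)
  →1  add(S(add(Z, S^4(Z))), Z)
  →2  S(add(add(Z, S^4(Z)), Z))
  →3  S(add(S^4(Z), Z))
  →4  S(S(add(SSSZ, Z)))
  →5  S(S(S(add(SSZ, Z))))
  →6  S(S(S(S(add(SZ, Z)))))
  →7  S(S(S(S(S(add(Z, Z))))))
  →8  S^5(Z)

Term B:
  start: add(SSSZ, SSZ)
  →1  S(add(SSZ, SSZ))
  →2  S(S(add(SZ, SSZ)))
  →3  S(S(S(add(Z, SSZ))))
  →4  S^5(Z)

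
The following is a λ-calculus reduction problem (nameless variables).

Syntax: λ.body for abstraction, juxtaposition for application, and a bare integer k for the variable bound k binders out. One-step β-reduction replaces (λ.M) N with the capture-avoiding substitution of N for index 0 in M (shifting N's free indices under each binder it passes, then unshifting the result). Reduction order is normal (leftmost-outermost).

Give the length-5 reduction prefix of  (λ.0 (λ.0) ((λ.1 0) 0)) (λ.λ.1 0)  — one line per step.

  start: (λ.0 (λ.0) ((λ.1 0) 0)) (λ.λ.1 0)
  →1  (λ.λ.1 0) (λ.0) ((λ.(λ.λ.1 0) 0) (λ.λ.1 0))
  →2  (λ.(λ.0) 0) ((λ.(λ.λ.1 0) 0) (λ.λ.1 0))
  →3  (λ.0) ((λ.(λ.λ.1 0) 0) (λ.λ.1 0))
  →4  (λ.(λ.λ.1 0) 0) (λ.λ.1 0)
  →5  (λ.λ.1 0) (λ.λ.1 0)

Answer: after 5 steps: (λ.λ.1 0) (λ.λ.1 0)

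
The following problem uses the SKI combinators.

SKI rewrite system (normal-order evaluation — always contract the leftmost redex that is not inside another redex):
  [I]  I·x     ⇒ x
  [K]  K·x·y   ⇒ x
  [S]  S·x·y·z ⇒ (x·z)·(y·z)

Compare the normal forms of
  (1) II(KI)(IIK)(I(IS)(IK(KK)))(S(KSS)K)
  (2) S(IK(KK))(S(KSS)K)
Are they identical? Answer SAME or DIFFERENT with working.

Term A:
  start: II(KI)(IIK)(I(IS)(IK(KK)))(S(KSS)K)
  →1  I(KI)(IIK)(I(IS)(IK(KK)))(S(KSS)K)
  →2  KI(IIK)(I(IS)(IK(KK)))(S(KSS)K)
  →3  I(I(IS)(IK(KK)))(S(KSS)K)
  →4  I(IS)(IK(KK))(S(KSS)K)
  →5  IS(IK(KK))(S(KSS)K)
  →6  S(IK(KK))(S(KSS)K)
  →7  S(K(KK))(S(KSS)K)
  →8  S(K(KK))(SSK)

Term B:
  start: S(IK(KK))(S(KSS)K)
  →1  S(K(KK))(S(KSS)K)
  →2  S(K(KK))(SSK)

Answer: SAME — A ⇓ S(K(KK))(SSK), B ⇓ S(K(KK))(SSK)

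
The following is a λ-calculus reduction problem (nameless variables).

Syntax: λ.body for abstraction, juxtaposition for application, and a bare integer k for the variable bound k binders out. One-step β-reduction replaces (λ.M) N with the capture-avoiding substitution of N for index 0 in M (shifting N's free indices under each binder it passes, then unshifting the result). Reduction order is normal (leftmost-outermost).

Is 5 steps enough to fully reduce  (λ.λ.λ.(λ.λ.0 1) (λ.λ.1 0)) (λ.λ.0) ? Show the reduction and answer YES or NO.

Answer: YES — reaches normal form λ.λ.λ.0 (λ.λ.1 0) in 2 ≤ 5 steps

Reduction:
  start: (λ.λ.λ.(λ.λ.0 1) (λ.λ.1 0)) (λ.λ.0)
  step 1: λ.λ.(λ.λ.0 1) (λ.λ.1 0)
  step 2: λ.λ.λ.0 (λ.λ.1 0)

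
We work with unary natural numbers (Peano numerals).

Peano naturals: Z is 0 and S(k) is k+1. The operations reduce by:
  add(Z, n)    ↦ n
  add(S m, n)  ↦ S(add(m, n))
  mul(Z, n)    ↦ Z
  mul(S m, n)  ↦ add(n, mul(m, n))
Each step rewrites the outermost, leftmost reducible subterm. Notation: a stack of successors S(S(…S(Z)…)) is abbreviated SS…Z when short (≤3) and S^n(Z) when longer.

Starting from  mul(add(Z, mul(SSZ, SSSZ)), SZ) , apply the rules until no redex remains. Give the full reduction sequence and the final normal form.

  start: mul(add(Z, mul(SSZ, SSSZ)), SZ)
  [1] mul(mul(SSZ, SSSZ), SZ)
  [2] mul(add(SSSZ, mul(SZ, SSSZ)), SZ)
  [3] mul(S(add(SSZ, mul(SZ, SSSZ))), SZ)
  [4] add(SZ, mul(add(SSZ, mul(SZ, SSSZ)), SZ))
  [5] S(add(Z, mul(add(SSZ, mul(SZ, SSSZ)), SZ)))
  [6] S(mul(add(SSZ, mul(SZ, SSSZ)), SZ))
  [7] S(mul(S(add(SZ, mul(SZ, SSSZ))), SZ))
  [8] S(add(SZ, mul(add(SZ, mul(SZ, SSSZ)), SZ)))
  [9] S(S(add(Z, mul(add(SZ, mul(SZ, SSSZ)), SZ))))
  [10] S(S(mul(add(SZ, mul(SZ, SSSZ)), SZ)))
  [11] S(S(mul(S(add(Z, mul(SZ, SSSZ))), SZ)))
  [12] S(S(add(SZ, mul(add(Z, mul(SZ, SSSZ)), SZ))))
  [13] S(S(S(add(Z, mul(add(Z, mul(SZ, SSSZ)), SZ)))))
  [14] S(S(S(mul(add(Z, mul(SZ, SSSZ)), SZ))))
  [15] S(S(S(mul(mul(SZ, SSSZ), SZ))))
  [16] S(S(S(mul(add(SSSZ, mul(Z, SSSZ)), SZ))))
  [17] S(S(S(mul(S(add(SSZ, mul(Z, SSSZ))), SZ))))
  [18] S(S(S(add(SZ, mul(add(SSZ, mul(Z, SSSZ)), SZ)))))
  [19] S(S(S(S(add(Z, mul(add(SSZ, mul(Z, SSSZ)), SZ))))))
  [20] S(S(S(S(mul(add(SSZ, mul(Z, SSSZ)), SZ)))))
  [21] S(S(S(S(mul(S(add(SZ, mul(Z, SSSZ))), SZ)))))
  [22] S(S(S(S(add(SZ, mul(add(SZ, mul(Z, SSSZ)), SZ))))))
  [23] S(S(S(S(S(add(Z, mul(add(SZ, mul(Z, SSSZ)), SZ)))))))
  [24] S(S(S(S(S(mul(add(SZ, mul(Z, SSSZ)), SZ))))))
  [25] S(S(S(S(S(mul(S(add(Z, mul(Z, SSSZ))), SZ))))))
  [26] S(S(S(S(S(add(SZ, mul(add(Z, mul(Z, SSSZ)), SZ)))))))
  [27] S(S(S(S(S(S(add(Z, mul(add(Z, mul(Z, SSSZ)), SZ))))))))
  [28] S(S(S(S(S(S(mul(add(Z, mul(Z, SSSZ)), SZ)))))))
  [29] S(S(S(S(S(S(mul(mul(Z, SSSZ), SZ)))))))
  [30] S(S(S(S(S(S(mul(Z, SZ)))))))
  [31] S^6(Z)

Answer: normal form = S^6(Z)  (in 31 steps)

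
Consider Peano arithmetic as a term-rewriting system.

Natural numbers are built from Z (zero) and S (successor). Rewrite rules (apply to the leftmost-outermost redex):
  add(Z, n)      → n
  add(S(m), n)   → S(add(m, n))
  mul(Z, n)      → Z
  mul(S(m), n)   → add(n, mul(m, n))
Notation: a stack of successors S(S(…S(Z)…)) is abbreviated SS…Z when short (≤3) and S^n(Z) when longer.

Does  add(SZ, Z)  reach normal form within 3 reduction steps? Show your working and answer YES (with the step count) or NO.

  start: add(SZ, Z)
  →1  S(add(Z, Z))
  →2  SZ

Answer: YES — reaches normal form SZ in 2 ≤ 3 steps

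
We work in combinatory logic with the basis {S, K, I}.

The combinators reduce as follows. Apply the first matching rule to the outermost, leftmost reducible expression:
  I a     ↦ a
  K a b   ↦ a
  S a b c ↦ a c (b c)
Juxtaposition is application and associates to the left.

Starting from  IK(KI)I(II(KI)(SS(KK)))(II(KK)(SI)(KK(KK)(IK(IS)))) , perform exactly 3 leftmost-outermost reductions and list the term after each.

Answer: after 3 steps: I(II(KK)(SI)(KK(KK)(IK(IS))))

Derivation:
  start: IK(KI)I(II(KI)(SS(KK)))(II(KK)(SI)(KK(KK)(IK(IS))))
  [1] K(KI)I(II(KI)(SS(KK)))(II(KK)(SI)(KK(KK)(IK(IS))))
  [2] KI(II(KI)(SS(KK)))(II(KK)(SI)(KK(KK)(IK(IS))))
  [3] I(II(KK)(SI)(KK(KK)(IK(IS))))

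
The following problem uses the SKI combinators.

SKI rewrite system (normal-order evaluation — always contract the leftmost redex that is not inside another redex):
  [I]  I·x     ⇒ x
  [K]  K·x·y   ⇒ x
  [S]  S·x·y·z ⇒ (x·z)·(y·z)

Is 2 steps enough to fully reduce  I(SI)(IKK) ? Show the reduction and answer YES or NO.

  start: I(SI)(IKK)
  →1  SI(IKK)
  →2  SI(KK)

Answer: YES — reaches normal form SI(KK) in 2 ≤ 2 steps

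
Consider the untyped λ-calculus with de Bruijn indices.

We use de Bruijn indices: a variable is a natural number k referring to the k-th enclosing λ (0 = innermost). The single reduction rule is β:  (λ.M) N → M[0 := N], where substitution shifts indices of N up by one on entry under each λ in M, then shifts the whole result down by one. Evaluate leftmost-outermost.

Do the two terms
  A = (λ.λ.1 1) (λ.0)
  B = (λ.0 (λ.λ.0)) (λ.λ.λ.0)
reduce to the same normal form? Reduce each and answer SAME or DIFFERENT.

Answer: SAME — A ⇓ λ.λ.0, B ⇓ λ.λ.0

Working:
Term A:
  start: (λ.λ.1 1) (λ.0)
  →1  λ.(λ.0) (λ.0)
  →2  λ.λ.0

Term B:
  start: (λ.0 (λ.λ.0)) (λ.λ.λ.0)
  →1  (λ.λ.λ.0) (λ.λ.0)
  →2  λ.λ.0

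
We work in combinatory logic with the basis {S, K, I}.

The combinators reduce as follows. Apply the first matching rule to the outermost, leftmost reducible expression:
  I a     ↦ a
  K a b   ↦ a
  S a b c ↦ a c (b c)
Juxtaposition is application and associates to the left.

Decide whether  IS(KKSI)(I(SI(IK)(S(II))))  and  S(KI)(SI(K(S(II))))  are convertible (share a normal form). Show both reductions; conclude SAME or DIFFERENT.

Answer: SAME — A ⇓ S(KI)(SI(K(SI))), B ⇓ S(KI)(SI(K(SI)))

Working:
Term A:
  start: IS(KKSI)(I(SI(IK)(S(II))))
  [1] S(KKSI)(I(SI(IK)(S(II))))
  [2] S(KI)(I(SI(IK)(S(II))))
  [3] S(KI)(SI(IK)(S(II)))
  [4] S(KI)(I(S(II))(IK(S(II))))
  [5] S(KI)(S(II)(IK(S(II))))
  [6] S(KI)(SI(IK(S(II))))
  [7] S(KI)(SI(K(S(II))))
  [8] S(KI)(SI(K(SI)))

Term B:
  start: S(KI)(SI(K(S(II))))
  [1] S(KI)(SI(K(SI)))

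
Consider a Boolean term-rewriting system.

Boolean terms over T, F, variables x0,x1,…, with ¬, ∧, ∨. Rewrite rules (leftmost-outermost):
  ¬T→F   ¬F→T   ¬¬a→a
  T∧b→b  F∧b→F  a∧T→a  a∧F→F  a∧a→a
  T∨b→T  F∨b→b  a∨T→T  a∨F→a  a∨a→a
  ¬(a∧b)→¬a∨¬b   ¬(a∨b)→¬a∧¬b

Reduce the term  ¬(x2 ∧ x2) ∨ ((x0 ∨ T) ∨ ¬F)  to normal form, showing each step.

Answer: normal form = T  (in 5 steps)

Reduction:
  start: ¬(x2 ∧ x2) ∨ ((x0 ∨ T) ∨ ¬F)
  step 1: (¬x2 ∨ ¬x2) ∨ ((x0 ∨ T) ∨ ¬F)
  step 2: ¬x2 ∨ ((x0 ∨ T) ∨ ¬F)
  step 3: ¬x2 ∨ (T ∨ ¬F)
  step 4: ¬x2 ∨ T
  step 5: T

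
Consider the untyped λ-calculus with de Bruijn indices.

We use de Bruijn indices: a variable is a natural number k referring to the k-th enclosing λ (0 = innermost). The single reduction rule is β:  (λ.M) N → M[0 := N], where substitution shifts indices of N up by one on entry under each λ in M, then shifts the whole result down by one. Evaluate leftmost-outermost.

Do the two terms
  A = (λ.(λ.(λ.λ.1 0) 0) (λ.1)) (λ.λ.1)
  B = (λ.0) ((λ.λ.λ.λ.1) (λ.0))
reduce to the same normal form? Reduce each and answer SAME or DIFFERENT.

Answer: SAME — A ⇓ λ.λ.λ.1, B ⇓ λ.λ.λ.1

Derivation:
Term A:
  start: (λ.(λ.(λ.λ.1 0) 0) (λ.1)) (λ.λ.1)
  →1  (λ.(λ.λ.1 0) 0) (λ.λ.λ.1)
  →2  (λ.λ.1 0) (λ.λ.λ.1)
  →3  λ.(λ.λ.λ.1) 0
  →4  λ.λ.λ.1

Term B:
  start: (λ.0) ((λ.λ.λ.λ.1) (λ.0))
  →1  (λ.λ.λ.λ.1) (λ.0)
  →2  λ.λ.λ.1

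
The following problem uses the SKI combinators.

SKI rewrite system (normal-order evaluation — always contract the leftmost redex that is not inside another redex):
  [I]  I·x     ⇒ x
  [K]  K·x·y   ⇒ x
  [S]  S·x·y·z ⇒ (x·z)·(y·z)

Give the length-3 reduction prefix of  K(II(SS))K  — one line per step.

  start: K(II(SS))K
  step 1: II(SS)
  step 2: I(SS)
  step 3: SS

Answer: after 3 steps: SS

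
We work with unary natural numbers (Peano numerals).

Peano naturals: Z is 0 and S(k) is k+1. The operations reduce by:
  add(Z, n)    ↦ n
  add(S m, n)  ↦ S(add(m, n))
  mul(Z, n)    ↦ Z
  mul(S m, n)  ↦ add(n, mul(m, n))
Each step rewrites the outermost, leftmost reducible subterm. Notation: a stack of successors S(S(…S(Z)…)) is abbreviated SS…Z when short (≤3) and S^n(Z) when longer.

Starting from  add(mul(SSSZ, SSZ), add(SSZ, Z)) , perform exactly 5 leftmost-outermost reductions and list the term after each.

  start: add(mul(SSSZ, SSZ), add(SSZ, Z))
  [1] add(add(SSZ, mul(SSZ, SSZ)), add(SSZ, Z))
  [2] add(S(add(SZ, mul(SSZ, SSZ))), add(SSZ, Z))
  [3] S(add(add(SZ, mul(SSZ, SSZ)), add(SSZ, Z)))
  [4] S(add(S(add(Z, mul(SSZ, SSZ))), add(SSZ, Z)))
  [5] S(S(add(add(Z, mul(SSZ, SSZ)), add(SSZ, Z))))

Answer: after 5 steps: S(S(add(add(Z, mul(SSZ, SSZ)), add(SSZ, Z))))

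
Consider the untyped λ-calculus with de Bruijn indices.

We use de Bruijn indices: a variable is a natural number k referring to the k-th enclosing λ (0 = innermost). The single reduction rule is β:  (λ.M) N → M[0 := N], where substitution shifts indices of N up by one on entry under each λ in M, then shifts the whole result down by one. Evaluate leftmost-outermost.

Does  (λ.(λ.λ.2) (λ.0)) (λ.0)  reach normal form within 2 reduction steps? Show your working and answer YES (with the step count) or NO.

  start: (λ.(λ.λ.2) (λ.0)) (λ.0)
  step 1: (λ.λ.λ.0) (λ.0)
  step 2: λ.λ.0

Answer: YES — reaches normal form λ.λ.0 in 2 ≤ 2 steps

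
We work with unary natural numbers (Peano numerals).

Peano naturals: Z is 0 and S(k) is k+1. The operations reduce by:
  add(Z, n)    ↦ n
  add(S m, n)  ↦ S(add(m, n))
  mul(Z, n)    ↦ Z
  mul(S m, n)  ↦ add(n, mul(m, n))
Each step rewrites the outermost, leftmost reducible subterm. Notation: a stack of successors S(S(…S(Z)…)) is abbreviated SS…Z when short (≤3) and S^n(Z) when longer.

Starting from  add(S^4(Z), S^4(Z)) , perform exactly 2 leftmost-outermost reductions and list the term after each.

  start: add(S^4(Z), S^4(Z))
  step 1: S(add(SSSZ, S^4(Z)))
  step 2: S(S(add(SSZ, S^4(Z))))

Answer: after 2 steps: S(S(add(SSZ, S^4(Z))))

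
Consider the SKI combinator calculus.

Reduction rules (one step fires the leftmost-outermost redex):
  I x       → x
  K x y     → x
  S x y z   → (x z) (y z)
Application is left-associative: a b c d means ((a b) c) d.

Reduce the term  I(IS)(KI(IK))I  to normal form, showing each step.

Answer: normal form = SII  (in 3 steps)

Derivation:
  start: I(IS)(KI(IK))I
  →1  IS(KI(IK))I
  →2  S(KI(IK))I
  →3  SII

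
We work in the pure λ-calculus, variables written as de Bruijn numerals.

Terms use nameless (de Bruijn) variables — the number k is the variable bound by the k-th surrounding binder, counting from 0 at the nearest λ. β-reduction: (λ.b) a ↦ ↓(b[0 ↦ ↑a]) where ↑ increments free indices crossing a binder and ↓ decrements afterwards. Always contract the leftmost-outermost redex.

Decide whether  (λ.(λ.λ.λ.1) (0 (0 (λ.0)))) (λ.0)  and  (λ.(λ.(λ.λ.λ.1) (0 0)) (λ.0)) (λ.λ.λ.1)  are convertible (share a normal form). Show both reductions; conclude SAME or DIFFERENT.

Answer: SAME — A ⇓ λ.λ.1, B ⇓ λ.λ.1

Working:
Term A:
  start: (λ.(λ.λ.λ.1) (0 (0 (λ.0)))) (λ.0)
  →1  (λ.λ.λ.1) ((λ.0) ((λ.0) (λ.0)))
  →2  λ.λ.1

Term B:
  start: (λ.(λ.(λ.λ.λ.1) (0 0)) (λ.0)) (λ.λ.λ.1)
  →1  (λ.(λ.λ.λ.1) (0 0)) (λ.0)
  →2  (λ.λ.λ.1) ((λ.0) (λ.0))
  →3  λ.λ.1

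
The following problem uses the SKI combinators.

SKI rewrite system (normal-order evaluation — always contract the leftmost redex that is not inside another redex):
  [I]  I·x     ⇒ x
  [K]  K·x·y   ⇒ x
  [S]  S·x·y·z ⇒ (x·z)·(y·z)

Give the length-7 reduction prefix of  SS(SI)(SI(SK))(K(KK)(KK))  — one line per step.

Answer: after 7 steps: K(I(K(KK)(KK))(SI(SK)(K(KK)(KK))))

Derivation:
  start: SS(SI)(SI(SK))(K(KK)(KK))
  →1  S(SI(SK))(SI(SI(SK)))(K(KK)(KK))
  →2  SI(SK)(K(KK)(KK))(SI(SI(SK))(K(KK)(KK)))
  →3  I(K(KK)(KK))(SK(K(KK)(KK)))(SI(SI(SK))(K(KK)(KK)))
  →4  K(KK)(KK)(SK(K(KK)(KK)))(SI(SI(SK))(K(KK)(KK)))
  →5  KK(SK(K(KK)(KK)))(SI(SI(SK))(K(KK)(KK)))
  →6  K(SI(SI(SK))(K(KK)(KK)))
  →7  K(I(K(KK)(KK))(SI(SK)(K(KK)(KK))))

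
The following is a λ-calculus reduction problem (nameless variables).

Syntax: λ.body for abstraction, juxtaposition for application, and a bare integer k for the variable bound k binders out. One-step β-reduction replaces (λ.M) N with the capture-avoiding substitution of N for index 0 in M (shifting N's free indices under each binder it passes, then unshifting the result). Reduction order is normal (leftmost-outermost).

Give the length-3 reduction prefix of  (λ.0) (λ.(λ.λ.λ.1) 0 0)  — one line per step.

Answer: after 3 steps: λ.λ.1

Derivation:
  start: (λ.0) (λ.(λ.λ.λ.1) 0 0)
  →1  λ.(λ.λ.λ.1) 0 0
  →2  λ.(λ.λ.1) 0
  →3  λ.λ.1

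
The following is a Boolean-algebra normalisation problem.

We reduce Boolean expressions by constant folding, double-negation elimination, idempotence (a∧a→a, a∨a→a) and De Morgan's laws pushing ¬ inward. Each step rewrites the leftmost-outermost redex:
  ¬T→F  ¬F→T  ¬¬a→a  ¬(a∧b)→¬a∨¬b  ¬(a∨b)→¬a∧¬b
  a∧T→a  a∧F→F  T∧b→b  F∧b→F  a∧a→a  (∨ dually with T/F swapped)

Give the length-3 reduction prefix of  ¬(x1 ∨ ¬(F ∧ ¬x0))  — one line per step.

Answer: after 3 steps: ¬x1 ∧ F

Derivation:
  start: ¬(x1 ∨ ¬(F ∧ ¬x0))
  →1  ¬x1 ∧ ¬¬(F ∧ ¬x0)
  →2  ¬x1 ∧ (F ∧ ¬x0)
  →3  ¬x1 ∧ F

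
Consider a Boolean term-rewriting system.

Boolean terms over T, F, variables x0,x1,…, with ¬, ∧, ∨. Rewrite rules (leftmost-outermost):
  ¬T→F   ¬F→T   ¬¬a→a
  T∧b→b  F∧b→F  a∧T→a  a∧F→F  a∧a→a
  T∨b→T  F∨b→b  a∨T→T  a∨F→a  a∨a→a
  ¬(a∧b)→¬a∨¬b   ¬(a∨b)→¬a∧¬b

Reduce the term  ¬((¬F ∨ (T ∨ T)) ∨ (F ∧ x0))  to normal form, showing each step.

Answer: normal form = F  (in 5 steps)

Working:
  start: ¬((¬F ∨ (T ∨ T)) ∨ (F ∧ x0))
  [1] ¬(¬F ∨ (T ∨ T)) ∧ ¬(F ∧ x0)
  [2] (¬¬F ∧ ¬(T ∨ T)) ∧ ¬(F ∧ x0)
  [3] (F ∧ ¬(T ∨ T)) ∧ ¬(F ∧ x0)
  [4] F ∧ ¬(F ∧ x0)
  [5] F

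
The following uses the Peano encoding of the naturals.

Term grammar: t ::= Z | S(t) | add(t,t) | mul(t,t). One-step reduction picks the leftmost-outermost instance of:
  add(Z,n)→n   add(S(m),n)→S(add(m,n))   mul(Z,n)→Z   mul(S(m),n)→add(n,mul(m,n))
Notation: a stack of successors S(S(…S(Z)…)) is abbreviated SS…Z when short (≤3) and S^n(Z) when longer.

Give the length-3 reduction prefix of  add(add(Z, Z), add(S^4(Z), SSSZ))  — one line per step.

Answer: after 3 steps: S(add(SSSZ, SSSZ))

Reduction:
  start: add(add(Z, Z), add(S^4(Z), SSSZ))
  →1  add(Z, add(S^4(Z), SSSZ))
  →2  add(S^4(Z), SSSZ)
  →3  S(add(SSSZ, SSSZ))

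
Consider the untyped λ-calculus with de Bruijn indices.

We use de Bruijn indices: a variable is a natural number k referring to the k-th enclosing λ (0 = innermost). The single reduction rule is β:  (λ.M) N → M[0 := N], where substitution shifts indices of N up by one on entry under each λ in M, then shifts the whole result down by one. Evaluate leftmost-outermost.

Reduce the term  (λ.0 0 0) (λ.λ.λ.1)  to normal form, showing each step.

  start: (λ.0 0 0) (λ.λ.λ.1)
  step 1: (λ.λ.λ.1) (λ.λ.λ.1) (λ.λ.λ.1)
  step 2: (λ.λ.1) (λ.λ.λ.1)
  step 3: λ.λ.λ.λ.1

Answer: normal form = λ.λ.λ.λ.1  (in 3 steps)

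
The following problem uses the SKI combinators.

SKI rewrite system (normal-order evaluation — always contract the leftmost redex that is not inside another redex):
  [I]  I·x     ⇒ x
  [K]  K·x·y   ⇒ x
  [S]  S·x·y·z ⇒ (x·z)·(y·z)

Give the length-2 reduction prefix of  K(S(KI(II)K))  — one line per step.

Answer: after 2 steps: K(SK)

Working:
  start: K(S(KI(II)K))
  →1  K(S(IK))
  →2  K(SK)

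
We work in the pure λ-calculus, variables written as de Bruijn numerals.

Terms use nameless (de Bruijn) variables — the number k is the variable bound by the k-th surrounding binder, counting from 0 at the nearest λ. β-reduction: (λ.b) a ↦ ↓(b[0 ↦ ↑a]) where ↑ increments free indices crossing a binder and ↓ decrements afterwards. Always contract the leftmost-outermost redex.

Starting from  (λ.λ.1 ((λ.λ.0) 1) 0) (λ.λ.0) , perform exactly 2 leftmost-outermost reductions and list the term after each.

  start: (λ.λ.1 ((λ.λ.0) 1) 0) (λ.λ.0)
  step 1: λ.(λ.λ.0) ((λ.λ.0) (λ.λ.0)) 0
  step 2: λ.(λ.0) 0

Answer: after 2 steps: λ.(λ.0) 0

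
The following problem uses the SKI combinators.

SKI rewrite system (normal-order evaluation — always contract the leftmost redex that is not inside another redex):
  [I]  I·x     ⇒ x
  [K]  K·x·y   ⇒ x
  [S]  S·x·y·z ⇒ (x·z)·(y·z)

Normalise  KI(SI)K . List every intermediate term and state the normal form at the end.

Answer: normal form = K  (in 2 steps)

Derivation:
  start: KI(SI)K
  [1] IK
  [2] K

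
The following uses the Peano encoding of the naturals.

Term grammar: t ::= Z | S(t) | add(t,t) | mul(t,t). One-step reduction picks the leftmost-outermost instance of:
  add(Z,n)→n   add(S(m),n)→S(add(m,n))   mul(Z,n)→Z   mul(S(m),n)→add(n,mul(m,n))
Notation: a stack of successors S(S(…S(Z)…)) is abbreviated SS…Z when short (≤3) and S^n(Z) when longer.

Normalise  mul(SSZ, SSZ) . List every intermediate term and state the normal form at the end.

  start: mul(SSZ, SSZ)
  step 1: add(SSZ, mul(SZ, SSZ))
  step 2: S(add(SZ, mul(SZ, SSZ)))
  step 3: S(S(add(Z, mul(SZ, SSZ))))
  step 4: S(S(mul(SZ, SSZ)))
  step 5: S(S(add(SSZ, mul(Z, SSZ))))
  step 6: S(S(S(add(SZ, mul(Z, SSZ)))))
  step 7: S(S(S(S(add(Z, mul(Z, SSZ))))))
  step 8: S(S(S(S(mul(Z, SSZ)))))
  step 9: S^4(Z)

Answer: normal form = S^4(Z)  (in 9 steps)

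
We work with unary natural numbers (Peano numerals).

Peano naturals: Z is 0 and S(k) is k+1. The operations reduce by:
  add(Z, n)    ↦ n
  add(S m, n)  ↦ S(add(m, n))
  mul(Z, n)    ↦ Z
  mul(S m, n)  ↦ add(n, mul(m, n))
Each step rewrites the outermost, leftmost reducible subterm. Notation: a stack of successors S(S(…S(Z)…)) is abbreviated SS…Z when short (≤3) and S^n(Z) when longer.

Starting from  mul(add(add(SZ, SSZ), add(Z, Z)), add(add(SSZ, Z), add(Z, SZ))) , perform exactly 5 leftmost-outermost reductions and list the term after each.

  start: mul(add(add(SZ, SSZ), add(Z, Z)), add(add(SSZ, Z), add(Z, SZ)))
  [1] mul(add(S(add(Z, SSZ)), add(Z, Z)), add(add(SSZ, Z), add(Z, SZ)))
  [2] mul(S(add(add(Z, SSZ), add(Z, Z))), add(add(SSZ, Z), add(Z, SZ)))
  [3] add(add(add(SSZ, Z), add(Z, SZ)), mul(add(add(Z, SSZ), add(Z, Z)), add(add(SSZ, Z), add(Z, SZ))))
  [4] add(add(S(add(SZ, Z)), add(Z, SZ)), mul(add(add(Z, SSZ), add(Z, Z)), add(add(SSZ, Z), add(Z, SZ))))
  [5] add(S(add(add(SZ, Z), add(Z, SZ))), mul(add(add(Z, SSZ), add(Z, Z)), add(add(SSZ, Z), add(Z, SZ))))

Answer: after 5 steps: add(S(add(add(SZ, Z), add(Z, SZ))), mul(add(add(Z, SSZ), add(Z, Z)), add(add(SSZ, Z), add(Z, SZ))))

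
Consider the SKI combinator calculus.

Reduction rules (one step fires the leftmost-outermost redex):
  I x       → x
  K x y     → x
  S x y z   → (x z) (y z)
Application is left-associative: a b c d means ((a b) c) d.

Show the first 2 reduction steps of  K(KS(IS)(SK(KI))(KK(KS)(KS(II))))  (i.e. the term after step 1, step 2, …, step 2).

Answer: after 2 steps: K(S(SK(KI))(K(KS(II))))

Working:
  start: K(KS(IS)(SK(KI))(KK(KS)(KS(II))))
  step 1: K(S(SK(KI))(KK(KS)(KS(II))))
  step 2: K(S(SK(KI))(K(KS(II))))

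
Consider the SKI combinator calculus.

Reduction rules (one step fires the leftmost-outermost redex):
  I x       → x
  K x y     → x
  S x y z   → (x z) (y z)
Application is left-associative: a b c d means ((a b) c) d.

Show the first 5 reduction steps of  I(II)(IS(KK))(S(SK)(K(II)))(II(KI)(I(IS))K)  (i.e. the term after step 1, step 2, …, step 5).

Answer: after 5 steps: KK(II(KI)(I(IS))K)(S(SK)(K(II))(II(KI)(I(IS))K))

Derivation:
  start: I(II)(IS(KK))(S(SK)(K(II)))(II(KI)(I(IS))K)
  [1] II(IS(KK))(S(SK)(K(II)))(II(KI)(I(IS))K)
  [2] I(IS(KK))(S(SK)(K(II)))(II(KI)(I(IS))K)
  [3] IS(KK)(S(SK)(K(II)))(II(KI)(I(IS))K)
  [4] S(KK)(S(SK)(K(II)))(II(KI)(I(IS))K)
  [5] KK(II(KI)(I(IS))K)(S(SK)(K(II))(II(KI)(I(IS))K))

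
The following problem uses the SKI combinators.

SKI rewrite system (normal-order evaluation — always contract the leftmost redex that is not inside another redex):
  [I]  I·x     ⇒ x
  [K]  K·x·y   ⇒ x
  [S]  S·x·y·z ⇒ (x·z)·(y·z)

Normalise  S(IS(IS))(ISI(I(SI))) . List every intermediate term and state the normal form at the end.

Answer: normal form = S(SS)(SI(SI))  (in 4 steps)

Reduction:
  start: S(IS(IS))(ISI(I(SI)))
  →1  S(S(IS))(ISI(I(SI)))
  →2  S(SS)(ISI(I(SI)))
  →3  S(SS)(SI(I(SI)))
  →4  S(SS)(SI(SI))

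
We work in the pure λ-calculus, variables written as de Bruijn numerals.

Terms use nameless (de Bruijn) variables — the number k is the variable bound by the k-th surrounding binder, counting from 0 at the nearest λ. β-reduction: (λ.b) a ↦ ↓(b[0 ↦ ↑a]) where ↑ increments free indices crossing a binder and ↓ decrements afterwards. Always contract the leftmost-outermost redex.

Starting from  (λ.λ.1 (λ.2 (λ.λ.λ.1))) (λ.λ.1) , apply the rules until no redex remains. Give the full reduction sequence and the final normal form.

Answer: normal form = λ.λ.λ.λ.λ.λ.λ.1  (in 3 steps)

Reduction:
  start: (λ.λ.1 (λ.2 (λ.λ.λ.1))) (λ.λ.1)
  [1] λ.(λ.λ.1) (λ.(λ.λ.1) (λ.λ.λ.1))
  [2] λ.λ.λ.(λ.λ.1) (λ.λ.λ.1)
  [3] λ.λ.λ.λ.λ.λ.λ.1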